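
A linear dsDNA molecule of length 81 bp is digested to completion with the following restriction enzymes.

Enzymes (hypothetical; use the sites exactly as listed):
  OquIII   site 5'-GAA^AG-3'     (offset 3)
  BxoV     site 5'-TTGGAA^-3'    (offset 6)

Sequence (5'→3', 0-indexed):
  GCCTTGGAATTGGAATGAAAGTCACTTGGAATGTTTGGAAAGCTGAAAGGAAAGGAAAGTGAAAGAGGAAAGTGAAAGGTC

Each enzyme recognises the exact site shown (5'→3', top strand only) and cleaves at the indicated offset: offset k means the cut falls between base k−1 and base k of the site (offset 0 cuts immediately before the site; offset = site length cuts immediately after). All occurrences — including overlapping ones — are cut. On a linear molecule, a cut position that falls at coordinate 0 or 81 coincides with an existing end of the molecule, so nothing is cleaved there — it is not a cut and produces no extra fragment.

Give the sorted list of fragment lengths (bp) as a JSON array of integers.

[4,5,5,5,6,6,6,7,7,9,9,12]

Per-enzyme occurrences:
  OquIII GAAAG/3: at [16, 37, 44, 49, 54, 60, 67, 73] ⇒ [19, 40, 47, 52, 57, 63, 70, 76]
  BxoV TTGGAA/6: at [3, 9, 25, 34] ⇒ [9, 15, 31, 40]

Pooled cuts: [9, 15, 19, 31, 40, 47, 52, 57, 63, 70, 76]

Fragment lengths:
  [0,9): 9 bp
  [9,15): 6 bp
  [15,19): 4 bp
  [19,31): 12 bp
  [31,40): 9 bp
  [40,47): 7 bp
  [47,52): 5 bp
  [52,57): 5 bp
  [57,63): 6 bp
  [63,70): 7 bp
  [70,76): 6 bp
  [76,81): 5 bp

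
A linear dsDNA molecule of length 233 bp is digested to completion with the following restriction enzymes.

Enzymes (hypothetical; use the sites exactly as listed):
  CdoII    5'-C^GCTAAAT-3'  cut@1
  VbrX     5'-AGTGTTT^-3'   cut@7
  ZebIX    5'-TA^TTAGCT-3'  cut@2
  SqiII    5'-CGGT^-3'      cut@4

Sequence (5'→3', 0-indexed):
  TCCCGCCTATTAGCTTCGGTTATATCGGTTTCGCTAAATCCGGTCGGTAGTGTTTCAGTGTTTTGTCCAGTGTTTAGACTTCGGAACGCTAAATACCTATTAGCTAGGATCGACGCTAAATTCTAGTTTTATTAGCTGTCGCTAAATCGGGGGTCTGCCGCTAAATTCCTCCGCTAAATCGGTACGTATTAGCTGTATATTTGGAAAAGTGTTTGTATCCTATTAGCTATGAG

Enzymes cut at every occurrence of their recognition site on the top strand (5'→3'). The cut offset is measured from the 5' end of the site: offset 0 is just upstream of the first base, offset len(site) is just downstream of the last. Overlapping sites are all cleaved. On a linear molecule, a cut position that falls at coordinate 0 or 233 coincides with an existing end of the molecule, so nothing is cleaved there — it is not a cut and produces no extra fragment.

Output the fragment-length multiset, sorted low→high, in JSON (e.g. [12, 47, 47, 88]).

Per-enzyme occurrences:
  CdoII CGCTAAAT/1: at [31, 86, 113, 139, 158, 171] ⇒ [32, 87, 114, 140, 159, 172]
  VbrX AGTGTTT/7: at [48, 56, 68, 207] ⇒ [55, 63, 75, 214]
  ZebIX TATTAGCT/2: at [7, 97, 129, 186, 220] ⇒ [9, 99, 131, 188, 222]
  SqiII CGGT/4: at [16, 25, 40, 44, 179] ⇒ [20, 29, 44, 48, 183]

Pooled cuts: [9, 20, 29, 32, 44, 48, 55, 63, 75, 87, 99, 114, 131, 140, 159, 172, 183, 188, 214, 222]

Fragments:
  [0,9): 9 bp
  [9,20): 11 bp
  [20,29): 9 bp
  [29,32): 3 bp
  [32,44): 12 bp
  [44,48): 4 bp
  [48,55): 7 bp
  [55,63): 8 bp
  [63,75): 12 bp
  [75,87): 12 bp
  [87,99): 12 bp
  [99,114): 15 bp
  [114,131): 17 bp
  [131,140): 9 bp
  [140,159): 19 bp
  [159,172): 13 bp
  [172,183): 11 bp
  [183,188): 5 bp
  [188,214): 26 bp
  [214,222): 8 bp
  [222,233): 11 bp

[3,4,5,7,8,8,9,9,9,11,11,11,12,12,12,12,13,15,17,19,26]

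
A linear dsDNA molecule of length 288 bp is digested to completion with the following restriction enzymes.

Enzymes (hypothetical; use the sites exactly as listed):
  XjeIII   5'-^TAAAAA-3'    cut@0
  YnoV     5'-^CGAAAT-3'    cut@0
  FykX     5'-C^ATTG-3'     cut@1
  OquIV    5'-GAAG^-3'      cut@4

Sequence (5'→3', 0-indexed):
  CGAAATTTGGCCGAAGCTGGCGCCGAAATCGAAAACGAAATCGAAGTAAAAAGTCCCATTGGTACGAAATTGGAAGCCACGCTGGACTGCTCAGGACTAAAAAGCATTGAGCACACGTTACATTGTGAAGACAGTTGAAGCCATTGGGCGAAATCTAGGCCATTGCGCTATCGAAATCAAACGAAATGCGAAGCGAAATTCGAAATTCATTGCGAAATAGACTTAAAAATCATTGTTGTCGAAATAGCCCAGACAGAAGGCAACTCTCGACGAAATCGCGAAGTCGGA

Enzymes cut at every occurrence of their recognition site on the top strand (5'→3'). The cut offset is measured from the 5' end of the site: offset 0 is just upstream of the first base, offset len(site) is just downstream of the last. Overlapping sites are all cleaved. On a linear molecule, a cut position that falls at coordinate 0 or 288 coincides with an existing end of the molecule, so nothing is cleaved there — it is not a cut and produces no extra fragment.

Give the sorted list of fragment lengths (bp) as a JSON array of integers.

Site scan:
  XjeIII TAAAAA/0: at [46, 97, 223] ⇒ [46, 97, 223]
  YnoV CGAAAT/0: at [0, 23, 35, 64, 148, 171, 181, 193, 200, 212, 239, 270] ⇒ [23, 35, 64, 148, 171, 181, 193, 200, 212, 239, 270] (position 0 is a terminus of the linear molecule — no cut)
  FykX CATTG/1: at [56, 104, 120, 141, 160, 207, 230] ⇒ [57, 105, 121, 142, 161, 208, 231]
  OquIV GAAG/4: at [12, 42, 72, 126, 136, 189, 255, 279] ⇒ [16, 46, 76, 130, 140, 193, 259, 283]

All cut coordinates (distinct, sorted): [16, 23, 35, 46, 57, 64, 76, 97, 105, 121, 130, 140, 142, 148, 161, 171, 181, 193, 200, 208, 212, 223, 231, 239, 259, 270, 283]

Fragments:
  [0,16): 16 bp
  [16,23): 7 bp
  [23,35): 12 bp
  [35,46): 11 bp
  [46,57): 11 bp
  [57,64): 7 bp
  [64,76): 12 bp
  [76,97): 21 bp
  [97,105): 8 bp
  [105,121): 16 bp
  [121,130): 9 bp
  [130,140): 10 bp
  [140,142): 2 bp
  [142,148): 6 bp
  [148,161): 13 bp
  [161,171): 10 bp
  [171,181): 10 bp
  [181,193): 12 bp
  [193,200): 7 bp
  [200,208): 8 bp
  [208,212): 4 bp
  [212,223): 11 bp
  [223,231): 8 bp
  [231,239): 8 bp
  [239,259): 20 bp
  [259,270): 11 bp
  [270,283): 13 bp
  [283,288): 5 bp

[2,4,5,6,7,7,7,8,8,8,8,9,10,10,10,11,11,11,11,12,12,12,13,13,16,16,20,21]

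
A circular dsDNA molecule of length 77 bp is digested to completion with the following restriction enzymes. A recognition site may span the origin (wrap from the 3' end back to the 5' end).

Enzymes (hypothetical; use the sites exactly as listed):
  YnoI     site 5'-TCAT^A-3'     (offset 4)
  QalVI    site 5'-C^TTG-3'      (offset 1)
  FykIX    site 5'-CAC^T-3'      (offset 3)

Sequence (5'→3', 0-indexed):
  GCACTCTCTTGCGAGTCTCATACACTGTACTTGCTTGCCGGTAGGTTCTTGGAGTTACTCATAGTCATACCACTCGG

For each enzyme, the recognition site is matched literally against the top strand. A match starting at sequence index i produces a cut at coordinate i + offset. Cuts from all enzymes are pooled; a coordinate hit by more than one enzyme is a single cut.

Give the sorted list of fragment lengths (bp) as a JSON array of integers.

[4,4,4,5,5,6,8,13,14,14]

Per-enzyme occurrences:
  YnoI TCATA/4: at [17, 58, 64] ⇒ [21, 62, 68]
  QalVI CTTG/1: at [7, 29, 33, 47] ⇒ [8, 30, 34, 48]
  FykIX CACT/3: at [1, 22, 70] ⇒ [4, 25, 73]

Pooled cuts: [4, 8, 21, 25, 30, 34, 48, 62, 68, 73]

Fragment lengths:
  4→8: 4 bp
  8→21: 13 bp
  21→25: 4 bp
  25→30: 5 bp
  30→34: 4 bp
  34→48: 14 bp
  48→62: 14 bp
  62→68: 6 bp
  68→73: 5 bp
  73→4 (wrap): 77-73+4 = 8 bp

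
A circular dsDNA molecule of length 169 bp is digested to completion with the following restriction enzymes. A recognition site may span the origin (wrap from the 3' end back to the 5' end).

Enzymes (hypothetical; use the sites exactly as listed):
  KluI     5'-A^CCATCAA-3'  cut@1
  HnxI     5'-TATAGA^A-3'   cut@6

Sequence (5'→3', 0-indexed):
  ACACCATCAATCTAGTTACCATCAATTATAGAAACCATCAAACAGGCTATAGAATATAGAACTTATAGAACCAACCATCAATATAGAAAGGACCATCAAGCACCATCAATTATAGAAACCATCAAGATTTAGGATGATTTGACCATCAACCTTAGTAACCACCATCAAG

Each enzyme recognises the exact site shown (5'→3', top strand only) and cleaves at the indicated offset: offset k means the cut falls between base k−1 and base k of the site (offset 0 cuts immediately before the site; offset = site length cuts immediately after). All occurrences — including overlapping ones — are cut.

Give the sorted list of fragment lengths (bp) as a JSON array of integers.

[2,2,5,5,7,9,10,11,13,14,14,15,19,19,24]

Scan for sites:
  KluI (ACCATCAA, off=1): starts [2, 17, 33, 73, 91, 101, 117, 141, 160] → cuts [3, 18, 34, 74, 92, 102, 118, 142, 161]
  HnxI (TATAGAA, off=6): starts [26, 47, 54, 63, 81, 110] → cuts [32, 53, 60, 69, 87, 116]

All cut coordinates (distinct, sorted): [3, 18, 32, 34, 53, 60, 69, 74, 87, 92, 102, 116, 118, 142, 161]

Fragments:
  3→18: 15 bp
  18→32: 14 bp
  32→34: 2 bp
  34→53: 19 bp
  53→60: 7 bp
  60→69: 9 bp
  69→74: 5 bp
  74→87: 13 bp
  87→92: 5 bp
  92→102: 10 bp
  102→116: 14 bp
  116→118: 2 bp
  118→142: 24 bp
  142→161: 19 bp
  161→3 (wrap): 169-161+3 = 11 bp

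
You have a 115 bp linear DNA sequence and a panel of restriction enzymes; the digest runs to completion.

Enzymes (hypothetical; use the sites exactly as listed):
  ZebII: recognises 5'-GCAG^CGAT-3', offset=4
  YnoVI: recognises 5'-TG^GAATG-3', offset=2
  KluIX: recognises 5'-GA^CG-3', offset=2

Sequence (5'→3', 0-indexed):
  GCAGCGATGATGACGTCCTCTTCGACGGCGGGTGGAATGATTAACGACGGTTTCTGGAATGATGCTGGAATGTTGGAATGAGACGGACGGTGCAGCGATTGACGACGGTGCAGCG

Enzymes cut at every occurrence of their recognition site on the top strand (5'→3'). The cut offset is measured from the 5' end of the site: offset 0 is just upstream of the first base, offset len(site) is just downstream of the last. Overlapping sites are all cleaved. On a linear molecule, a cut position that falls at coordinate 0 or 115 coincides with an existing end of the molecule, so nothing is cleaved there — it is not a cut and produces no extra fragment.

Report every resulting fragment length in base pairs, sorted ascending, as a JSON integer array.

Per-enzyme occurrences:
  ZebII (GCAGCGAT, off=4): starts [0, 91] → cuts [4, 95]
  YnoVI (TGGAATG, off=2): starts [32, 54, 65, 73] → cuts [34, 56, 67, 75]
  KluIX (GACG, off=2): starts [11, 23, 45, 81, 85, 100, 103] → cuts [13, 25, 47, 83, 87, 102, 105]

Pooled cuts: [4, 13, 25, 34, 47, 56, 67, 75, 83, 87, 95, 102, 105]

Fragment lengths:
  [0,4): 4 bp
  [4,13): 9 bp
  [13,25): 12 bp
  [25,34): 9 bp
  [34,47): 13 bp
  [47,56): 9 bp
  [56,67): 11 bp
  [67,75): 8 bp
  [75,83): 8 bp
  [83,87): 4 bp
  [87,95): 8 bp
  [95,102): 7 bp
  [102,105): 3 bp
  [105,115): 10 bp

[3,4,4,7,8,8,8,9,9,9,10,11,12,13]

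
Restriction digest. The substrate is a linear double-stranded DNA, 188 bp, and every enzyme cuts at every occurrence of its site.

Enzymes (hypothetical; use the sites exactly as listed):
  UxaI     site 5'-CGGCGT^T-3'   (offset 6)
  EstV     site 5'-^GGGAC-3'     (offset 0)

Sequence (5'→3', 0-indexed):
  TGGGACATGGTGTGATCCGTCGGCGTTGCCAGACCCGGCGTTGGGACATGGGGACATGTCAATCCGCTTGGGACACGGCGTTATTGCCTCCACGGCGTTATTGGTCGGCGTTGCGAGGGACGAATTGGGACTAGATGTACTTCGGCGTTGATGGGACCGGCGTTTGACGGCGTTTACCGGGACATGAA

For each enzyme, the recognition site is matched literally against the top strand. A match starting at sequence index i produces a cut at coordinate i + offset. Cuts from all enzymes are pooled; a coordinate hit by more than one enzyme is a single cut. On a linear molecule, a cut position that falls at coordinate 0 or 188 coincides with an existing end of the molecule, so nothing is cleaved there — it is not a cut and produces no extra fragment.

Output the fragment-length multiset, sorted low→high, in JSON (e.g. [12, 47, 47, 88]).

[1,1,4,5,5,8,10,10,10,11,12,13,15,17,19,22,25]

Scan for sites:
  UxaI CGGCGTT/6: at [20, 35, 75, 92, 105, 142, 157, 167] ⇒ [26, 41, 81, 98, 111, 148, 163, 173]
  EstV GGGAC/0: at [1, 42, 50, 69, 116, 126, 152, 178] ⇒ [1, 42, 50, 69, 116, 126, 152, 178]

Pooled cuts: [1, 26, 41, 42, 50, 69, 81, 98, 111, 116, 126, 148, 152, 163, 173, 178]

Fragment lengths:
  [0,1): 1 bp
  [1,26): 25 bp
  [26,41): 15 bp
  [41,42): 1 bp
  [42,50): 8 bp
  [50,69): 19 bp
  [69,81): 12 bp
  [81,98): 17 bp
  [98,111): 13 bp
  [111,116): 5 bp
  [116,126): 10 bp
  [126,148): 22 bp
  [148,152): 4 bp
  [152,163): 11 bp
  [163,173): 10 bp
  [173,178): 5 bp
  [178,188): 10 bp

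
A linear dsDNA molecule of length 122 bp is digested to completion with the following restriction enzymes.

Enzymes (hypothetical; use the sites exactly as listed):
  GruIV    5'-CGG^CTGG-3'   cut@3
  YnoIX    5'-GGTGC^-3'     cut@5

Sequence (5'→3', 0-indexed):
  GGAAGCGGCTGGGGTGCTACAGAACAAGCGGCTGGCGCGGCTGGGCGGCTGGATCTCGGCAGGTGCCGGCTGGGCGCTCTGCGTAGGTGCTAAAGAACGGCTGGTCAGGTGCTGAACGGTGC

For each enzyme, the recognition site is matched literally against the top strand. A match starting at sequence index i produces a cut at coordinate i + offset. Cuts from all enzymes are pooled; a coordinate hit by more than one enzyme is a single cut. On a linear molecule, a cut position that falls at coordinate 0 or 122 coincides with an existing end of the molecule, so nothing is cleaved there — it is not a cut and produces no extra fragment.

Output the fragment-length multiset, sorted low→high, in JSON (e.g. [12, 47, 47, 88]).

[3,8,8,9,9,10,10,12,14,18,21]

Per-enzyme occurrences:
  GruIV (CGGCTGG, off=3): starts [5, 28, 37, 45, 66, 97] → cuts [8, 31, 40, 48, 69, 100]
  YnoIX (GGTGC, off=5): starts [12, 61, 85, 107, 117] → cuts [17, 66, 90, 112] (position 122 is a terminus of the linear molecule — no cut)

Pooled cuts: [8, 17, 31, 40, 48, 66, 69, 90, 100, 112]

Fragments:
  [0,8): 8 bp
  [8,17): 9 bp
  [17,31): 14 bp
  [31,40): 9 bp
  [40,48): 8 bp
  [48,66): 18 bp
  [66,69): 3 bp
  [69,90): 21 bp
  [90,100): 10 bp
  [100,112): 12 bp
  [112,122): 10 bp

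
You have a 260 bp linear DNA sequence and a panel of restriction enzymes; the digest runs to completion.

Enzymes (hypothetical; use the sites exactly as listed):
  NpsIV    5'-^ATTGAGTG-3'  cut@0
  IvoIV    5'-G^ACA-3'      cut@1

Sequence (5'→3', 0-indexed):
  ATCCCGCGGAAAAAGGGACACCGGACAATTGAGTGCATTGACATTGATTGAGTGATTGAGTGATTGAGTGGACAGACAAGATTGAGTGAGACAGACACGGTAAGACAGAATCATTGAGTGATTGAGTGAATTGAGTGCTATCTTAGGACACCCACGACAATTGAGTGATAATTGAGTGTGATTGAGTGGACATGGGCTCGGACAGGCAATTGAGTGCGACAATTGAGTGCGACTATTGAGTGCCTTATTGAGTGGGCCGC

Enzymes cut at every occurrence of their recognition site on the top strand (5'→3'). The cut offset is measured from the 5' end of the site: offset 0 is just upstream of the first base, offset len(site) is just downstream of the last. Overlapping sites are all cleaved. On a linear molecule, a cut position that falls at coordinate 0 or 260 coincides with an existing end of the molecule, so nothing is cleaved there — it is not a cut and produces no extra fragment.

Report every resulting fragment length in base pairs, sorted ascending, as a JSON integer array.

Per-enzyme occurrences:
  NpsIV (ATTGAGTG, off=0): starts [27, 46, 54, 62, 80, 112, 120, 129, 159, 170, 180, 208, 221, 234, 246] → cuts [27, 46, 54, 62, 80, 112, 120, 129, 159, 170, 180, 208, 221, 234, 246]
  IvoIV (GACA, off=1): starts [16, 23, 39, 70, 74, 89, 93, 103, 146, 155, 188, 200, 217] → cuts [17, 24, 40, 71, 75, 90, 94, 104, 147, 156, 189, 201, 218]

All cut coordinates (distinct, sorted): [17, 24, 27, 40, 46, 54, 62, 71, 75, 80, 90, 94, 104, 112, 120, 129, 147, 156, 159, 170, 180, 189, 201, 208, 218, 221, 234, 246]

Fragment lengths:
  [0,17): 17 bp
  [17,24): 7 bp
  [24,27): 3 bp
  [27,40): 13 bp
  [40,46): 6 bp
  [46,54): 8 bp
  [54,62): 8 bp
  [62,71): 9 bp
  [71,75): 4 bp
  [75,80): 5 bp
  [80,90): 10 bp
  [90,94): 4 bp
  [94,104): 10 bp
  [104,112): 8 bp
  [112,120): 8 bp
  [120,129): 9 bp
  [129,147): 18 bp
  [147,156): 9 bp
  [156,159): 3 bp
  [159,170): 11 bp
  [170,180): 10 bp
  [180,189): 9 bp
  [189,201): 12 bp
  [201,208): 7 bp
  [208,218): 10 bp
  [218,221): 3 bp
  [221,234): 13 bp
  [234,246): 12 bp
  [246,260): 14 bp

[3,3,3,4,4,5,6,7,7,8,8,8,8,9,9,9,9,10,10,10,10,11,12,12,13,13,14,17,18]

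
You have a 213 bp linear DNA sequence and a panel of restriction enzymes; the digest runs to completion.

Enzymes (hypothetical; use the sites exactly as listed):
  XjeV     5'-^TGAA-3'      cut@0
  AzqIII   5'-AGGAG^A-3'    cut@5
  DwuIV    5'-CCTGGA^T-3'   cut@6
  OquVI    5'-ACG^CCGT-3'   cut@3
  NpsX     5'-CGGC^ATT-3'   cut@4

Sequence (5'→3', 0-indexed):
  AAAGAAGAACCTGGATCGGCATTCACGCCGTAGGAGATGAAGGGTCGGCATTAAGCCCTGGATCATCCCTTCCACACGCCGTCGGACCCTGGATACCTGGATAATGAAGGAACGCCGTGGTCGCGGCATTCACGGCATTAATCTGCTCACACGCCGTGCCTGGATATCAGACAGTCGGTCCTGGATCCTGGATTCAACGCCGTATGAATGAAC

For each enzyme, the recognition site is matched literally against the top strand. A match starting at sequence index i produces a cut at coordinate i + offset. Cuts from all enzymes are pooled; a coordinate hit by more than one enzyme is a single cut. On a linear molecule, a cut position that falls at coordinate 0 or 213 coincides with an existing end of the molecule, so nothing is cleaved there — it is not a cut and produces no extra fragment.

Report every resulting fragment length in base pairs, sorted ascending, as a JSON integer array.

[1,3,4,5,5,5,7,7,7,8,9,9,10,11,12,13,13,15,15,16,17,21]

Scan for sites:
  XjeV TGAA/0: at [37, 104, 204, 208] ⇒ [37, 104, 204, 208]
  AzqIII AGGAGA/5: at [31] ⇒ [36]
  DwuIV CCTGGAT/6: at [9, 56, 87, 95, 158, 179, 186] ⇒ [15, 62, 93, 101, 164, 185, 192]
  OquVI ACGCCGT/3: at [24, 75, 111, 150, 196] ⇒ [27, 78, 114, 153, 199]
  NpsX CGGCATT/4: at [16, 45, 123, 132] ⇒ [20, 49, 127, 136]

All cut coordinates (distinct, sorted): [15, 20, 27, 36, 37, 49, 62, 78, 93, 101, 104, 114, 127, 136, 153, 164, 185, 192, 199, 204, 208]

Fragments:
  [0,15): 15 bp
  [15,20): 5 bp
  [20,27): 7 bp
  [27,36): 9 bp
  [36,37): 1 bp
  [37,49): 12 bp
  [49,62): 13 bp
  [62,78): 16 bp
  [78,93): 15 bp
  [93,101): 8 bp
  [101,104): 3 bp
  [104,114): 10 bp
  [114,127): 13 bp
  [127,136): 9 bp
  [136,153): 17 bp
  [153,164): 11 bp
  [164,185): 21 bp
  [185,192): 7 bp
  [192,199): 7 bp
  [199,204): 5 bp
  [204,208): 4 bp
  [208,213): 5 bp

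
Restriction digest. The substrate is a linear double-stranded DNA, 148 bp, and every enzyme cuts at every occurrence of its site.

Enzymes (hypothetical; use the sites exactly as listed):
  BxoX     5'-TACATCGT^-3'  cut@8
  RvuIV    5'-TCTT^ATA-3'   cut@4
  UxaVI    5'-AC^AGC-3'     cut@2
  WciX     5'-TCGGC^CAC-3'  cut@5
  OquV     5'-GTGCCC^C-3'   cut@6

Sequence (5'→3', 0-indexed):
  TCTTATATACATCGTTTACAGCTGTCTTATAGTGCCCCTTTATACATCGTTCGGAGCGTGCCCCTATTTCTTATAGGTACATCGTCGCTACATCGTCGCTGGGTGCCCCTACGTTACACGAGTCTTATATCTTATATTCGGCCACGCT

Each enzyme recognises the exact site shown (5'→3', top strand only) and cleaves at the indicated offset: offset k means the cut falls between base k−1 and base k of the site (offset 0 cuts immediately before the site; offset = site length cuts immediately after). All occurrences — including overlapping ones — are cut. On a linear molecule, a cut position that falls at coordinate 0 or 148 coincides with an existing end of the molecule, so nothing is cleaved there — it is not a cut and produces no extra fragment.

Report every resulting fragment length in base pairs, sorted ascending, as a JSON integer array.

Site scan:
  BxoX TACATCGT/8: at [7, 42, 77, 88] ⇒ [15, 50, 85, 96]
  RvuIV TCTTATA/4: at [0, 24, 68, 122, 129] ⇒ [4, 28, 72, 126, 133]
  UxaVI ACAGC/2: at [17] ⇒ [19]
  WciX TCGGCCAC/5: at [137] ⇒ [142]
  OquV GTGCCCC/6: at [31, 57, 102] ⇒ [37, 63, 108]

All cut coordinates (distinct, sorted): [4, 15, 19, 28, 37, 50, 63, 72, 85, 96, 108, 126, 133, 142]

Fragment lengths:
  [0,4): 4 bp
  [4,15): 11 bp
  [15,19): 4 bp
  [19,28): 9 bp
  [28,37): 9 bp
  [37,50): 13 bp
  [50,63): 13 bp
  [63,72): 9 bp
  [72,85): 13 bp
  [85,96): 11 bp
  [96,108): 12 bp
  [108,126): 18 bp
  [126,133): 7 bp
  [133,142): 9 bp
  [142,148): 6 bp

[4,4,6,7,9,9,9,9,11,11,12,13,13,13,18]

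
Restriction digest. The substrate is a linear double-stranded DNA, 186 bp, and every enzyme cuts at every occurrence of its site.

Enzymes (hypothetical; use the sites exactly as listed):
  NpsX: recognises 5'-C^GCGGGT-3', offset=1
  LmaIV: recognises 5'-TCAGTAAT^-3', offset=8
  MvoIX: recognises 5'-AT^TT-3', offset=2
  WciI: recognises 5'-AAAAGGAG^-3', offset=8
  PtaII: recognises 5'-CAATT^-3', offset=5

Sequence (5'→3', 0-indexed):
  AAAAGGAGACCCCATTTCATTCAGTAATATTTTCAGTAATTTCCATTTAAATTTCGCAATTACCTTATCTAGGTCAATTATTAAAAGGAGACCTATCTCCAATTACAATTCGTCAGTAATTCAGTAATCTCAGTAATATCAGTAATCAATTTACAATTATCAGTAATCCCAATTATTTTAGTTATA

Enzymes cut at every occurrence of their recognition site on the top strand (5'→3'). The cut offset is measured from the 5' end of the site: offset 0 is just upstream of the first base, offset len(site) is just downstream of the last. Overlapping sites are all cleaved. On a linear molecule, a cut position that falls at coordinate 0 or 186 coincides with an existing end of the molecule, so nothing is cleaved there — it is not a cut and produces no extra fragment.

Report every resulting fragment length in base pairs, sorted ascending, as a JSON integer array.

Scan for sites:
  NpsX (CGCGGGT, off=1): no sites
  LmaIV (TCAGTAAT, off=8): starts [20, 32, 112, 120, 129, 138, 159] → cuts [28, 40, 120, 128, 137, 146, 167]
  MvoIX (ATTT, off=2): starts [13, 28, 38, 44, 50, 148, 174] → cuts [15, 30, 40, 46, 52, 150, 176]
  WciI (AAAAGGAG, off=8): starts [0, 82] → cuts [8, 90]
  PtaII (CAATT, off=5): starts [56, 74, 99, 105, 146, 153, 169] → cuts [61, 79, 104, 110, 151, 158, 174]

All cut coordinates (distinct, sorted): [8, 15, 28, 30, 40, 46, 52, 61, 79, 90, 104, 110, 120, 128, 137, 146, 150, 151, 158, 167, 174, 176]

Fragments:
  [0,8): 8 bp
  [8,15): 7 bp
  [15,28): 13 bp
  [28,30): 2 bp
  [30,40): 10 bp
  [40,46): 6 bp
  [46,52): 6 bp
  [52,61): 9 bp
  [61,79): 18 bp
  [79,90): 11 bp
  [90,104): 14 bp
  [104,110): 6 bp
  [110,120): 10 bp
  [120,128): 8 bp
  [128,137): 9 bp
  [137,146): 9 bp
  [146,150): 4 bp
  [150,151): 1 bp
  [151,158): 7 bp
  [158,167): 9 bp
  [167,174): 7 bp
  [174,176): 2 bp
  [176,186): 10 bp

[1,2,2,4,6,6,6,7,7,7,8,8,9,9,9,9,10,10,10,11,13,14,18]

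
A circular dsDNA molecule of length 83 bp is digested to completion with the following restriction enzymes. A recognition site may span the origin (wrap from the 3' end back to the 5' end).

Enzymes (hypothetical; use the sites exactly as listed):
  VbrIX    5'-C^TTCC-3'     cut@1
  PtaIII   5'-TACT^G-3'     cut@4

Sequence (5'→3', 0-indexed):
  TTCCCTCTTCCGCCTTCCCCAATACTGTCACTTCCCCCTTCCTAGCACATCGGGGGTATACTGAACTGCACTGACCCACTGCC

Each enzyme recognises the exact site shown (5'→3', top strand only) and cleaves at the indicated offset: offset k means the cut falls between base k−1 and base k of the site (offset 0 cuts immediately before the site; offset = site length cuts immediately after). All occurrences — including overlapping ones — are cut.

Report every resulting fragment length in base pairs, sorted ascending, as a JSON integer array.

Site scan:
  VbrIX (CTTCC, off=1): starts [6, 13, 30, 37, 82] → cuts [0, 7, 14, 31, 38]
  PtaIII (TACTG, off=4): starts [22, 58] → cuts [26, 62]

Pooled cuts: [0, 7, 14, 26, 31, 38, 62]

Fragment lengths:
  0→7: 7 bp
  7→14: 7 bp
  14→26: 12 bp
  26→31: 5 bp
  31→38: 7 bp
  38→62: 24 bp
  62→0 (wrap): 83-62+0 = 21 bp

[5,7,7,7,12,21,24]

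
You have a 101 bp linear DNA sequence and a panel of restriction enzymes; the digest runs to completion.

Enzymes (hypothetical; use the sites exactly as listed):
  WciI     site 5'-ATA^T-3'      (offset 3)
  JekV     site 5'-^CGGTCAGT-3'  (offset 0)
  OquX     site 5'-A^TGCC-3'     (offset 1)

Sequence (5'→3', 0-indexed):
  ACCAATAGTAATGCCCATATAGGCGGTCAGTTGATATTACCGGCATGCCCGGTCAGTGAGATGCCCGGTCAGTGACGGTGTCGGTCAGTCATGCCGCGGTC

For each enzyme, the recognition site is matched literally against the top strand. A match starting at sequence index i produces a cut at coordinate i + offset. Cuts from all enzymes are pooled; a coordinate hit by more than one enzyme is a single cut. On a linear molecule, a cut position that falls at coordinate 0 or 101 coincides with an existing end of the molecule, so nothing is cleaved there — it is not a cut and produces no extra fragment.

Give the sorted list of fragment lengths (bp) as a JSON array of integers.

Scan for sites:
  WciI (ATAT, off=3): starts [16, 33] → cuts [19, 36]
  JekV (CGGTCAGT, off=0): starts [23, 49, 65, 81] → cuts [23, 49, 65, 81]
  OquX (ATGCC, off=1): starts [10, 44, 60, 90] → cuts [11, 45, 61, 91]

Pooled cuts: [11, 19, 23, 36, 45, 49, 61, 65, 81, 91]

Fragment lengths:
  [0,11): 11 bp
  [11,19): 8 bp
  [19,23): 4 bp
  [23,36): 13 bp
  [36,45): 9 bp
  [45,49): 4 bp
  [49,61): 12 bp
  [61,65): 4 bp
  [65,81): 16 bp
  [81,91): 10 bp
  [91,101): 10 bp

[4,4,4,8,9,10,10,11,12,13,16]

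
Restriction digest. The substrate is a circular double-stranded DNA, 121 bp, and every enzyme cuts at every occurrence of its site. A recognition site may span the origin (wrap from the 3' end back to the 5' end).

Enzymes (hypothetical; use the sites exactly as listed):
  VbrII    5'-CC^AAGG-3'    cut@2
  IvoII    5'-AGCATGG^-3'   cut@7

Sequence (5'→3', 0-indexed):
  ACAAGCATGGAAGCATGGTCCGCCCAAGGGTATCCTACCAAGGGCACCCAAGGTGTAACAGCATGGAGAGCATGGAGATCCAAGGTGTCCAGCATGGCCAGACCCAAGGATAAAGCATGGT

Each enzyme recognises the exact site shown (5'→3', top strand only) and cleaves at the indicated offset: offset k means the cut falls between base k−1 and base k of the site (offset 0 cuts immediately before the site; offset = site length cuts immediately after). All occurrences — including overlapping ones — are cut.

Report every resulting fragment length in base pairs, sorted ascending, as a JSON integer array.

[6,7,8,8,9,10,11,14,15,16,17]

Site scan:
  VbrII CCAAGG/2: at [23, 37, 47, 79, 103] ⇒ [25, 39, 49, 81, 105]
  IvoII AGCATGG/7: at [3, 11, 59, 68, 90, 113] ⇒ [10, 18, 66, 75, 97, 120]

All cut coordinates (distinct, sorted): [10, 18, 25, 39, 49, 66, 75, 81, 97, 105, 120]

Fragments:
  10→18: 8 bp
  18→25: 7 bp
  25→39: 14 bp
  39→49: 10 bp
  49→66: 17 bp
  66→75: 9 bp
  75→81: 6 bp
  81→97: 16 bp
  97→105: 8 bp
  105→120: 15 bp
  120→10 (wrap): 121-120+10 = 11 bp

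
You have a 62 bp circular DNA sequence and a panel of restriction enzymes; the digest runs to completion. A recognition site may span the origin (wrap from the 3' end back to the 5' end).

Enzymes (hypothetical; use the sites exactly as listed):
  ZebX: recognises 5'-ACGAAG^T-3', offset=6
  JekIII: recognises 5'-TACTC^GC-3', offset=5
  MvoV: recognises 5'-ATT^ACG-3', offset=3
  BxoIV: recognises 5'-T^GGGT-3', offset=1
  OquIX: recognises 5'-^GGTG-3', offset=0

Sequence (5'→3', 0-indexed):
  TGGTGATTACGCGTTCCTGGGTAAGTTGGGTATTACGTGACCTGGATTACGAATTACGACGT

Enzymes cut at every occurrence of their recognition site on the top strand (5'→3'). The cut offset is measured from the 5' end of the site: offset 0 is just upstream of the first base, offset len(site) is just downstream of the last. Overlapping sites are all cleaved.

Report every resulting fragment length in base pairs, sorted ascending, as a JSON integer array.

[7,7,7,8,9,10,14]

Scan for sites:
  ZebX (ACGAAGT, off=6): no sites
  JekIII (TACTCGC, off=5): no sites
  MvoV ATTACG/3: at [5, 31, 45, 52] ⇒ [8, 34, 48, 55]
  BxoIV TGGGT/1: at [17, 26] ⇒ [18, 27]
  OquIX GGTG/0: at [1] ⇒ [1]

Pooled cuts: [1, 8, 18, 27, 34, 48, 55]

Fragment lengths:
  1→8: 7 bp
  8→18: 10 bp
  18→27: 9 bp
  27→34: 7 bp
  34→48: 14 bp
  48→55: 7 bp
  55→1 (wrap): 62-55+1 = 8 bp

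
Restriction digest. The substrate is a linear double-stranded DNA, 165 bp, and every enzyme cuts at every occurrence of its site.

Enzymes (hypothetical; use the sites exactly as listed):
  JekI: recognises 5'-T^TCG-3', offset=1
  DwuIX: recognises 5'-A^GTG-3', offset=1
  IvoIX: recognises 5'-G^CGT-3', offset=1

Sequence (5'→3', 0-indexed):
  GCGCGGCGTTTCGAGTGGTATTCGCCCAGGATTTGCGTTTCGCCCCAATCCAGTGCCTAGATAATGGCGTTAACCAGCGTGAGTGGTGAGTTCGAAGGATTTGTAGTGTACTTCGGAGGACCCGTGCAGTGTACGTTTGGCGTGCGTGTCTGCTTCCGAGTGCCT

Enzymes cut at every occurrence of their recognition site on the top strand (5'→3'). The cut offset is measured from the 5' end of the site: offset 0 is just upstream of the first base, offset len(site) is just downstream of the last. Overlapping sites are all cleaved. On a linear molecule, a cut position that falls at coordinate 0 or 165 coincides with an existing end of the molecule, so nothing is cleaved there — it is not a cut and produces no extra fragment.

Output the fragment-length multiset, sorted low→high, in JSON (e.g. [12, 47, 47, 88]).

[4,4,4,4,5,6,6,7,7,9,10,12,13,14,14,15,15,16]

Site scan:
  JekI (TTCG, off=1): starts [9, 20, 38, 90, 111] → cuts [10, 21, 39, 91, 112]
  DwuIX (AGTG, off=1): starts [13, 51, 81, 104, 127, 158] → cuts [14, 52, 82, 105, 128, 159]
  IvoIX (GCGT, off=1): starts [5, 34, 66, 76, 139, 143] → cuts [6, 35, 67, 77, 140, 144]

All cut coordinates (distinct, sorted): [6, 10, 14, 21, 35, 39, 52, 67, 77, 82, 91, 105, 112, 128, 140, 144, 159]

Fragment lengths:
  [0,6): 6 bp
  [6,10): 4 bp
  [10,14): 4 bp
  [14,21): 7 bp
  [21,35): 14 bp
  [35,39): 4 bp
  [39,52): 13 bp
  [52,67): 15 bp
  [67,77): 10 bp
  [77,82): 5 bp
  [82,91): 9 bp
  [91,105): 14 bp
  [105,112): 7 bp
  [112,128): 16 bp
  [128,140): 12 bp
  [140,144): 4 bp
  [144,159): 15 bp
  [159,165): 6 bp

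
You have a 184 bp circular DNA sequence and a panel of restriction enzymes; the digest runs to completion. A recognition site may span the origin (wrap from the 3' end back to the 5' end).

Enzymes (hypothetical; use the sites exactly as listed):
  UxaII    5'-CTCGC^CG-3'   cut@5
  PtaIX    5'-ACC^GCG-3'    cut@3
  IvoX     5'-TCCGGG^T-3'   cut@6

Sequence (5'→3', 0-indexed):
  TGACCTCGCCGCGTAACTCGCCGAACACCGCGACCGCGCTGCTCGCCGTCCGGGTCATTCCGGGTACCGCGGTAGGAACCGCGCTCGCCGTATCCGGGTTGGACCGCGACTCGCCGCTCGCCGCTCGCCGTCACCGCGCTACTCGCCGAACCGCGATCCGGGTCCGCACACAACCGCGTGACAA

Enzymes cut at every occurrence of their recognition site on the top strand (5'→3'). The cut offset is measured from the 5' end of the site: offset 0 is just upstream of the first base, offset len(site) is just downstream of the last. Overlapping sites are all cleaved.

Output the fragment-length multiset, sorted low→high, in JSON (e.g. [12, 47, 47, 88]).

Scan for sites:
  UxaII CTCGCCG/5: at [4, 16, 41, 83, 109, 116, 123, 141] ⇒ [9, 21, 46, 88, 114, 121, 128, 146]
  PtaIX ACCGCG/3: at [26, 32, 65, 77, 102, 132, 149, 172] ⇒ [29, 35, 68, 80, 105, 135, 152, 175]
  IvoX TCCGGGT/6: at [48, 58, 92, 156] ⇒ [54, 64, 98, 162]

All cut coordinates (distinct, sorted): [9, 21, 29, 35, 46, 54, 64, 68, 80, 88, 98, 105, 114, 121, 128, 135, 146, 152, 162, 175]

Fragments:
  9→21: 12 bp
  21→29: 8 bp
  29→35: 6 bp
  35→46: 11 bp
  46→54: 8 bp
  54→64: 10 bp
  64→68: 4 bp
  68→80: 12 bp
  80→88: 8 bp
  88→98: 10 bp
  98→105: 7 bp
  105→114: 9 bp
  114→121: 7 bp
  121→128: 7 bp
  128→135: 7 bp
  135→146: 11 bp
  146→152: 6 bp
  152→162: 10 bp
  162→175: 13 bp
  175→9 (wrap): 184-175+9 = 18 bp

[4,6,6,7,7,7,7,8,8,8,9,10,10,10,11,11,12,12,13,18]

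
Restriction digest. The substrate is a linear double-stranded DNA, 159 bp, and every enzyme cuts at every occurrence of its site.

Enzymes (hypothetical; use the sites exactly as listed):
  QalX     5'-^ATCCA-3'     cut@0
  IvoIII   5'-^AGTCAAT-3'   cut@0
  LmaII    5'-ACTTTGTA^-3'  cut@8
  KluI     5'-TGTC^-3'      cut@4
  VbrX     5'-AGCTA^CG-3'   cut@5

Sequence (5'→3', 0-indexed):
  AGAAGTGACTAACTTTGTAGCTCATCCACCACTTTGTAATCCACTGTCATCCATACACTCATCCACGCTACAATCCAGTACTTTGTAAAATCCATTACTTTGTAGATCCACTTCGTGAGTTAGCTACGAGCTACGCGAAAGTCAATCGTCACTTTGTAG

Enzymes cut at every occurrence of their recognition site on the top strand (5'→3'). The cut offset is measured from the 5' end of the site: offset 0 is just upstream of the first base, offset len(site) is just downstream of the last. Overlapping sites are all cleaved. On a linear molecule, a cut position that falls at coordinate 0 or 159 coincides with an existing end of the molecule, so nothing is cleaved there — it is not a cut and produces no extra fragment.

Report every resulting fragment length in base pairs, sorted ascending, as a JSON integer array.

[1,1,2,4,6,7,10,12,12,15,15,15,19,19,21]

Scan for sites:
  QalX (ATCCA, off=0): starts [23, 38, 48, 60, 72, 89, 105] → cuts [23, 38, 48, 60, 72, 89, 105]
  IvoIII (AGTCAAT, off=0): starts [139] → cuts [139]
  LmaII (ACTTTGTA, off=8): starts [11, 30, 79, 96, 150] → cuts [19, 38, 87, 104, 158]
  KluI (TGTC, off=4): starts [44] → cuts [48]
  VbrX (AGCTACG, off=5): starts [121, 128] → cuts [126, 133]

Pooled cuts: [19, 23, 38, 48, 60, 72, 87, 89, 104, 105, 126, 133, 139, 158]

Fragments:
  [0,19): 19 bp
  [19,23): 4 bp
  [23,38): 15 bp
  [38,48): 10 bp
  [48,60): 12 bp
  [60,72): 12 bp
  [72,87): 15 bp
  [87,89): 2 bp
  [89,104): 15 bp
  [104,105): 1 bp
  [105,126): 21 bp
  [126,133): 7 bp
  [133,139): 6 bp
  [139,158): 19 bp
  [158,159): 1 bp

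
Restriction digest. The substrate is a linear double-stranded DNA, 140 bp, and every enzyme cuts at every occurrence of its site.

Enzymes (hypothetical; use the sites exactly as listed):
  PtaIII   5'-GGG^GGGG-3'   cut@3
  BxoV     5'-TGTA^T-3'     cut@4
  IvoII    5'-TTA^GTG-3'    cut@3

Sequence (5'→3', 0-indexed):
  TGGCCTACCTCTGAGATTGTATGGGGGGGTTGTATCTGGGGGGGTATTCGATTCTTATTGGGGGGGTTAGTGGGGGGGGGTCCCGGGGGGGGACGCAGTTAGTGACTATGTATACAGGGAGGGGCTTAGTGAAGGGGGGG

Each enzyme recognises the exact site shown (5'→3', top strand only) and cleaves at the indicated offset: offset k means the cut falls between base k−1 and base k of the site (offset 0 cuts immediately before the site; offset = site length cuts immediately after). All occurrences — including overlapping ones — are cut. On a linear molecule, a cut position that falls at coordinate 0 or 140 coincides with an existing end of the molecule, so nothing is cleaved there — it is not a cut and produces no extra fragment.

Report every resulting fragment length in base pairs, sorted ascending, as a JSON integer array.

[1,1,1,4,4,5,6,7,8,9,11,11,13,16,21,22]

Site scan:
  PtaIII (GGGGGGG, off=3): starts [22, 37, 59, 71, 72, 73, 84, 85, 133] → cuts [25, 40, 62, 74, 75, 76, 87, 88, 136]
  BxoV (TGTAT, off=4): starts [17, 30, 108] → cuts [21, 34, 112]
  IvoII (TTAGTG, off=3): starts [66, 98, 125] → cuts [69, 101, 128]

All cut coordinates (distinct, sorted): [21, 25, 34, 40, 62, 69, 74, 75, 76, 87, 88, 101, 112, 128, 136]

Fragments:
  [0,21): 21 bp
  [21,25): 4 bp
  [25,34): 9 bp
  [34,40): 6 bp
  [40,62): 22 bp
  [62,69): 7 bp
  [69,74): 5 bp
  [74,75): 1 bp
  [75,76): 1 bp
  [76,87): 11 bp
  [87,88): 1 bp
  [88,101): 13 bp
  [101,112): 11 bp
  [112,128): 16 bp
  [128,136): 8 bp
  [136,140): 4 bp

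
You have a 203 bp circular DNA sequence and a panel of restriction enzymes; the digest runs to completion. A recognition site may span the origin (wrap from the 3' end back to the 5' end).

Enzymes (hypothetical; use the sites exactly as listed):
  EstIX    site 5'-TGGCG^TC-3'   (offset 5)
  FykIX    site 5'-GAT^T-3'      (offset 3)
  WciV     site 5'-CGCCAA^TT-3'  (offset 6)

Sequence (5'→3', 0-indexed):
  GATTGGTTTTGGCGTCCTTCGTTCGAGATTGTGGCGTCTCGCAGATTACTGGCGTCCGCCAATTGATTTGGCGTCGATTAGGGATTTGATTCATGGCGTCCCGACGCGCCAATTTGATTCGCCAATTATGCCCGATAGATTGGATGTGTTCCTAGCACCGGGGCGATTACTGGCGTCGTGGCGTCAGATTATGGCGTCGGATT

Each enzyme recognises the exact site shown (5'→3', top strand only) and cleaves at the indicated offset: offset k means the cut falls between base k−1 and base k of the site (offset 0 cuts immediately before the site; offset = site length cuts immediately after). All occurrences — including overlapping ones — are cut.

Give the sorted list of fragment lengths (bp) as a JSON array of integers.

Per-enzyme occurrences:
  EstIX TGGCGTC/5: at [9, 31, 49, 68, 93, 170, 178, 191] ⇒ [14, 36, 54, 73, 98, 175, 183, 196]
  FykIX GATT/3: at [0, 26, 43, 64, 75, 82, 87, 115, 137, 164, 186, 199] ⇒ [3, 29, 46, 67, 78, 85, 90, 118, 140, 167, 189, 202]
  WciV CGCCAATT/6: at [56, 106, 119] ⇒ [62, 112, 125]

Pooled cuts: [3, 14, 29, 36, 46, 54, 62, 67, 73, 78, 85, 90, 98, 112, 118, 125, 140, 167, 175, 183, 189, 196, 202]

Fragments:
  3→14: 11 bp
  14→29: 15 bp
  29→36: 7 bp
  36→46: 10 bp
  46→54: 8 bp
  54→62: 8 bp
  62→67: 5 bp
  67→73: 6 bp
  73→78: 5 bp
  78→85: 7 bp
  85→90: 5 bp
  90→98: 8 bp
  98→112: 14 bp
  112→118: 6 bp
  118→125: 7 bp
  125→140: 15 bp
  140→167: 27 bp
  167→175: 8 bp
  175→183: 8 bp
  183→189: 6 bp
  189→196: 7 bp
  196→202: 6 bp
  202→3 (wrap): 203-202+3 = 4 bp

[4,5,5,5,6,6,6,6,7,7,7,7,8,8,8,8,8,10,11,14,15,15,27]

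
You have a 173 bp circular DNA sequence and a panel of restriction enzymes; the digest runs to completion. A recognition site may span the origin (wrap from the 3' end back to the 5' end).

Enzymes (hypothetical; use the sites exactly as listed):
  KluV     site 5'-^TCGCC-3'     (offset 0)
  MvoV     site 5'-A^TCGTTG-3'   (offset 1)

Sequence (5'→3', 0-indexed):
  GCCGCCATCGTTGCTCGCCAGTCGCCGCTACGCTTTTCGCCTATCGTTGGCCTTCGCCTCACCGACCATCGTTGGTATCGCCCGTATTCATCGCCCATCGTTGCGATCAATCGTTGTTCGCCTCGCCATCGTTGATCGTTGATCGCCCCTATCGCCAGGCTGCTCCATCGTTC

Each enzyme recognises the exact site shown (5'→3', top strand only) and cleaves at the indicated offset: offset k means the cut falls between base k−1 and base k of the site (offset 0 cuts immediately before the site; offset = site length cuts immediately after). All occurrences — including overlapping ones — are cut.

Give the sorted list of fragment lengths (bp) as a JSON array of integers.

Scan for sites:
  KluV (TCGCC, off=0): starts [14, 21, 36, 53, 77, 90, 117, 122, 142, 151, 171] → cuts [14, 21, 36, 53, 77, 90, 117, 122, 142, 151, 171]
  MvoV (ATCGTTG, off=1): starts [6, 42, 67, 96, 109, 127, 134] → cuts [7, 43, 68, 97, 110, 128, 135]

Pooled cuts: [7, 14, 21, 36, 43, 53, 68, 77, 90, 97, 110, 117, 122, 128, 135, 142, 151, 171]

Fragments:
  7→14: 7 bp
  14→21: 7 bp
  21→36: 15 bp
  36→43: 7 bp
  43→53: 10 bp
  53→68: 15 bp
  68→77: 9 bp
  77→90: 13 bp
  90→97: 7 bp
  97→110: 13 bp
  110→117: 7 bp
  117→122: 5 bp
  122→128: 6 bp
  128→135: 7 bp
  135→142: 7 bp
  142→151: 9 bp
  151→171: 20 bp
  171→7 (wrap): 173-171+7 = 9 bp

[5,6,7,7,7,7,7,7,7,9,9,9,10,13,13,15,15,20]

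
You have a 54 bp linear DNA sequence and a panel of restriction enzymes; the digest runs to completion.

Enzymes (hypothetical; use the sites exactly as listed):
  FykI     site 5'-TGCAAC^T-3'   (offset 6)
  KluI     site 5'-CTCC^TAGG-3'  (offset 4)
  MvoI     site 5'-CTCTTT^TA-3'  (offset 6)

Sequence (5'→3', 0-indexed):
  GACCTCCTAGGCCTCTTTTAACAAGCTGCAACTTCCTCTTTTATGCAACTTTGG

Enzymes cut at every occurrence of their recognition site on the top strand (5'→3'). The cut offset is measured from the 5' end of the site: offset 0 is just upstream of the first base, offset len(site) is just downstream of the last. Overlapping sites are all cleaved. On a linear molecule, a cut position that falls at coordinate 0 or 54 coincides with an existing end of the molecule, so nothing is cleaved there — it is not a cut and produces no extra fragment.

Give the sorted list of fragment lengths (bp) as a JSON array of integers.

Per-enzyme occurrences:
  FykI (TGCAACT, off=6): starts [26, 43] → cuts [32, 49]
  KluI (CTCCTAGG, off=4): starts [3] → cuts [7]
  MvoI (CTCTTTTA, off=6): starts [12, 35] → cuts [18, 41]

Pooled cuts: [7, 18, 32, 41, 49]

Fragment lengths:
  [0,7): 7 bp
  [7,18): 11 bp
  [18,32): 14 bp
  [32,41): 9 bp
  [41,49): 8 bp
  [49,54): 5 bp

[5,7,8,9,11,14]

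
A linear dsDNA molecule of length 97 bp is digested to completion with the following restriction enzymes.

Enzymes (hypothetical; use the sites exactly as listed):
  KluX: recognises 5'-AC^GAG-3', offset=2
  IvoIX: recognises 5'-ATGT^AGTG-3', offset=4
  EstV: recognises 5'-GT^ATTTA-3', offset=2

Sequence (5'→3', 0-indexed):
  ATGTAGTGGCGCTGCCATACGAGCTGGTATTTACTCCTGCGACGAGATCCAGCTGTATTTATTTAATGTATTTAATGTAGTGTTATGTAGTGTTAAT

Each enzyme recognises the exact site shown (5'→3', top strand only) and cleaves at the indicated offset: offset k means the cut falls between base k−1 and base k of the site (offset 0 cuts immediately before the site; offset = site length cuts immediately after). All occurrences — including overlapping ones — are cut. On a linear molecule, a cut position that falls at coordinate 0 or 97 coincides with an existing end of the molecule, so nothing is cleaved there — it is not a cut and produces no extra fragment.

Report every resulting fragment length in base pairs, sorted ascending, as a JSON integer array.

Scan for sites:
  KluX (ACGAG, off=2): starts [18, 41] → cuts [20, 43]
  IvoIX (ATGTAGTG, off=4): starts [0, 74, 84] → cuts [4, 78, 88]
  EstV (GTATTTA, off=2): starts [26, 54, 67] → cuts [28, 56, 69]

All cut coordinates (distinct, sorted): [4, 20, 28, 43, 56, 69, 78, 88]

Fragments:
  [0,4): 4 bp
  [4,20): 16 bp
  [20,28): 8 bp
  [28,43): 15 bp
  [43,56): 13 bp
  [56,69): 13 bp
  [69,78): 9 bp
  [78,88): 10 bp
  [88,97): 9 bp

[4,8,9,9,10,13,13,15,16]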